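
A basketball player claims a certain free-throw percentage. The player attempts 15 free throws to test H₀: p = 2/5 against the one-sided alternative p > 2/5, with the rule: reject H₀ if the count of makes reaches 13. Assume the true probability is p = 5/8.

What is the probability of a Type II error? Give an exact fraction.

Under the alternative p = 5/8, S ~ Binomial(15, 5/8); β is the probability the test does not reject, P(S < 13).
Adding the binomial probabilities P(S=0)+…+P(S=12) at p = 5/8 gives 33725631854457/35184372088832.

33725631854457/35184372088832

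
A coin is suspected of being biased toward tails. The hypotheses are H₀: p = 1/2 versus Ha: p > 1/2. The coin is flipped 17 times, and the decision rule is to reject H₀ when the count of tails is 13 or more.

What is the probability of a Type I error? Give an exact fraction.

1607/65536

α = P(reject H₀ | H₀ true) = P(K ≥ 13 | p = 1/2), with K ~ Binomial(17, 1/2).
P(K ≥ 13) = [C(17,13) + C(17,14) + C(17,15) + C(17,16) + C(17,17)] / 2^17 = (2380 + 680 + 136 + 17 + 1) / 131072 = 3214/131072 = 1607/65536.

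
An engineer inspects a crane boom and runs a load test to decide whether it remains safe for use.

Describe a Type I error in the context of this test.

A Type I error would mean concluding that the structure is structurally deficient when in fact the structure meets the required load capacity (safe).

With the conventional null hypothesis that the structure meets the required load capacity (safe):
A Type I error is rejecting H₀ when H₀ is true.
Here that means closing the structure for repairs when actually the structure meets the required load capacity (safe).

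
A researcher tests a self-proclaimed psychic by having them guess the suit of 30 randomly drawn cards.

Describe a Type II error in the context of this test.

A Type II error would mean concluding that the subject is guessing at random (p = 1/4) (or at least failing to establish that the subject performs better than chance) when in fact the subject performs better than chance.

With the conventional null hypothesis that the subject is guessing at random (p = 1/4):
A Type II error is failing to reject H₀ when H₀ is false.
Here that means concluding there is no evidence of ability when actually the subject performs better than chance.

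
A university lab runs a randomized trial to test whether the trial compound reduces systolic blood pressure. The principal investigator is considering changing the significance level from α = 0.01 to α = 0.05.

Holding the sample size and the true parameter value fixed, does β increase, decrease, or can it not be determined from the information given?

Relaxing α lowers the evidence threshold; under Ha, outcomes that previously fell short now trigger rejection.

It decreases.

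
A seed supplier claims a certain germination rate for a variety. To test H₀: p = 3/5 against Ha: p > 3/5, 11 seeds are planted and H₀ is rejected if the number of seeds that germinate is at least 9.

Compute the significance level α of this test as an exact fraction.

1161297/9765625

α = P(reject H₀ | H₀ true) = P(Y ≥ 9 | p = 3/5), with Y ~ Binomial(11, 3/5).
Adding the binomial terms for j = 9 through 11 with p = 3/5 yields 1161297/9765625.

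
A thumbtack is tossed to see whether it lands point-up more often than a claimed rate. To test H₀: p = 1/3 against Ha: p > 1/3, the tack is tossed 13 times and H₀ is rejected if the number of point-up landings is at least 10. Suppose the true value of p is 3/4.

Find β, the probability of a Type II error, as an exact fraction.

β = P(fail to reject H₀ | Ha true) = P(X ≤ 9 | p = 3/4), X ~ Binomial(13, 3/4).
Adding the binomial probabilities P(X=0)+…+P(X=9) at p = 3/4 gives 3487541/8388608.

3487541/8388608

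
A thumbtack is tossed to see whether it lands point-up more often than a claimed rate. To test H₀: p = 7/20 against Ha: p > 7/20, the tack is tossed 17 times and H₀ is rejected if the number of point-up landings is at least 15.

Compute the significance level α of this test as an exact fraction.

5834753095719947/655360000000000000000

The Type I error probability is α = P(K ≥ 15) computed under H₀, where K ~ Binomial(17, 7/20).
Summing C(17,j)(7/20)^j(13/20)^{17−j} for j = 15,…,17 gives 5834753095719947/655360000000000000000.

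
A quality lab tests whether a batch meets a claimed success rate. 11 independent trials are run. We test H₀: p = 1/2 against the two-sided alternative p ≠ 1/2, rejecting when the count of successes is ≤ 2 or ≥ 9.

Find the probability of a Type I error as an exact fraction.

67/1024

α = P(K ≤ 2 or K ≥ 9 | p = 1/2), K ~ Binomial(11, 1/2).
The two tails are symmetric, so α = 2·(1 + 11 + 55)/2^11 = 134/2048 = 67/1024.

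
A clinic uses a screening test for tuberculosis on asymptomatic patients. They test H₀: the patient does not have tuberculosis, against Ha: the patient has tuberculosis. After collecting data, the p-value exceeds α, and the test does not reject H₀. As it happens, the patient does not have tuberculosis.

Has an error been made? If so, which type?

The test retained a true H₀ — the decision matches the true state.

No error (correct decision).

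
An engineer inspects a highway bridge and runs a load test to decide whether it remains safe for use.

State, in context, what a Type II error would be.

With the conventional null hypothesis that the structure meets the required load capacity (safe):
A Type II error is failing to reject H₀ when H₀ is false.
Here that means keeping the structure open when actually the structure is structurally deficient.

A Type II error would mean concluding that the structure meets the required load capacity (safe) (or at least failing to establish that the structure is structurally deficient) when in fact the structure is structurally deficient.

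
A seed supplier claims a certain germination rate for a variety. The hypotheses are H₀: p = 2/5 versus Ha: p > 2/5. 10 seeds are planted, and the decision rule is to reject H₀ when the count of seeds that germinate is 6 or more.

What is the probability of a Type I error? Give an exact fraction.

1623424/9765625

α = P(reject H₀ | H₀ true) = P(Y ≥ 6 | p = 2/5), with Y ~ Binomial(10, 2/5).
Adding the binomial terms for j = 6 through 10 with p = 2/5 yields 1623424/9765625.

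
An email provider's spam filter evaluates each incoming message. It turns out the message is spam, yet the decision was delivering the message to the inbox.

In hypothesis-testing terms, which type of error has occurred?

The null hypothesis here is that the message is legitimate (not spam).
'Delivering the message to the inbox' corresponds to failing to reject H₀.
H₀ was not rejected but H₀ is false — a Type II error (false negative).

Type II error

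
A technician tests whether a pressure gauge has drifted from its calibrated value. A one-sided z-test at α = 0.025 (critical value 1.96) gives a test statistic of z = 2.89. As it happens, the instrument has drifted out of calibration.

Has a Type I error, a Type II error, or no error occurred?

The conventional null hypothesis is that the instrument is correctly calibrated.
Since z = 2.89 > z* = 1.96, H₀ is rejected.
H₀ is false (actually the instrument has drifted out of calibration).
The decision matches the true state — no error.

Neither — the decision is correct.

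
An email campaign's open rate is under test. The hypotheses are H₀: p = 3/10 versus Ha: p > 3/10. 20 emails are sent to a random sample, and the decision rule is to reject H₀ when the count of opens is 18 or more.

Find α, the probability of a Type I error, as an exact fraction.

3773088142371/100000000000000000000

Under H₀, X ~ Binomial(20, 3/10), and α = P(X ≥ 18).
Adding the binomial terms for j = 18 through 20 with p = 3/10 yields 3773088142371/100000000000000000000.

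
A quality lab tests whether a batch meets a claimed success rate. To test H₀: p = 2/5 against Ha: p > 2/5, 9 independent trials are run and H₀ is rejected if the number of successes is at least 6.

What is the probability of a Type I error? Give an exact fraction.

194048/1953125

The Type I error probability is α = P(S ≥ 6) computed under H₀, where S ~ Binomial(9, 2/5).
Summing C(9,j)(2/5)^j(3/5)^{9−j} for j = 6,…,9 gives 194048/1953125.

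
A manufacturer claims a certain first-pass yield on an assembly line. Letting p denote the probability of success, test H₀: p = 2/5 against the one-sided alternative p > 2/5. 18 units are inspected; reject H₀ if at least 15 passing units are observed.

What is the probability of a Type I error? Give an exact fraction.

Under H₀, S ~ Binomial(18, 2/5), and α = P(S ≥ 15).
Summing C(18,j)(2/5)^j(3/5)^{18−j} for j = 15,…,18 gives 163905536/762939453125.

163905536/762939453125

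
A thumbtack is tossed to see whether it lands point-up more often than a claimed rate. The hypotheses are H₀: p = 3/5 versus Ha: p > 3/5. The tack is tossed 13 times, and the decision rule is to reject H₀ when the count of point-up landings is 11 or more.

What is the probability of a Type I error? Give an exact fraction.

α = P(reject H₀ | H₀ true) = P(S ≥ 11 | p = 3/5), with S ~ Binomial(13, 3/5).
Summing C(13,j)(3/5)^j(2/5)^{13−j} for j = 11,…,13 gives 70681653/1220703125.

70681653/1220703125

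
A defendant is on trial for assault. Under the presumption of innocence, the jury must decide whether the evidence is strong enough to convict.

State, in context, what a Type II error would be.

With the conventional null hypothesis that the defendant is innocent:
A Type II error is failing to reject H₀ when H₀ is false.
Here that means acquitting the defendant when actually the defendant is guilty.

A Type II error would mean concluding that the defendant is innocent (or at least failing to establish that the defendant is guilty) when in fact the defendant is guilty.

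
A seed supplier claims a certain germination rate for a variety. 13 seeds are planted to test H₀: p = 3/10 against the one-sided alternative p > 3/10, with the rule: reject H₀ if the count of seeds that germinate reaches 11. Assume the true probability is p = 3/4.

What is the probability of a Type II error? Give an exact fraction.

22394171/33554432

A Type II error is failing to reject when Ha holds: with p = 3/4, β = P(S ≤ 10).
Equivalently, β = 1 − P(S ≥ 11) = 22394171/33554432.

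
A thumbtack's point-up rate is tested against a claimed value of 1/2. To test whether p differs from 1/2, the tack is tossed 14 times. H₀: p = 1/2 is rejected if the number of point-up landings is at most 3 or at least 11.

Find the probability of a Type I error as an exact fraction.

235/4096

The significance level is the null-hypothesis probability of the rejection region {≤3} ∪ {≥11}.
Each tail has probability (1 + 14 + 91 + 364)/16384; doubling gives α = 940/16384 = 235/4096.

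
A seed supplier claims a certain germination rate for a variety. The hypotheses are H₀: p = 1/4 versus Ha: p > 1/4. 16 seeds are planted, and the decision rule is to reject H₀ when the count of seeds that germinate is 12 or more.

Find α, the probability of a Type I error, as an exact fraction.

163669/4294967296

α = P(reject H₀ | H₀ true) = P(Y ≥ 12 | p = 1/4), with Y ~ Binomial(16, 1/4).
Adding the binomial terms for j = 12 through 16 with p = 1/4 yields 163669/4294967296.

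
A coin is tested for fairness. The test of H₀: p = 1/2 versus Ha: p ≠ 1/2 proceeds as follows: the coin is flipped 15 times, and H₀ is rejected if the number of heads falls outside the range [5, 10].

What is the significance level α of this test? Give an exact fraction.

Under H₀, K ~ Binomial(15, 1/2); α is the probability of landing in either tail, P(K ≤ 4) + P(K ≥ 11).
Each tail has probability (1 + 15 + 105 + 455 + 1365)/32768; doubling gives α = 3882/32768 = 1941/16384.

1941/16384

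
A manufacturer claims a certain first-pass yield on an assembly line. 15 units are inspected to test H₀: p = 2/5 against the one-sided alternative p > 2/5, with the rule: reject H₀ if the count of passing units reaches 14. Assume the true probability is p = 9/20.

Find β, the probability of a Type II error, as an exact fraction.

Under the alternative p = 9/20, Y ~ Binomial(15, 9/20); β is the probability the test does not reject, P(Y < 14).
Summing C(15,j)·(9/20)^j·(11/20)^{15-j} for j = 0..13 gives 16382009719056418393/16384000000000000000.

16382009719056418393/16384000000000000000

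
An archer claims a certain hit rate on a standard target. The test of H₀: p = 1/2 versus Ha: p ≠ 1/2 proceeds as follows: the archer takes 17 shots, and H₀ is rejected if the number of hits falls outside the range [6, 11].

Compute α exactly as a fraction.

α = P(X ≤ 5 or X ≥ 12 | p = 1/2), X ~ Binomial(17, 1/2).
The two tails are symmetric, so α = 2·(1 + 17 + 136 + 680 + 2380 + 6188)/2^17 = 18804/131072 = 4701/32768.

4701/32768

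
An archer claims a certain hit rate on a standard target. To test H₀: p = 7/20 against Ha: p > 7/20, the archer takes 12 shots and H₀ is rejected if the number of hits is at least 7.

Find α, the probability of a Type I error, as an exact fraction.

Under H₀, S ~ Binomial(12, 7/20), and α = P(S ≥ 7).
Summing C(12,j)(7/20)^j(13/20)^{12−j} for j = 7,…,12 gives 173326469368969/2048000000000000.

173326469368969/2048000000000000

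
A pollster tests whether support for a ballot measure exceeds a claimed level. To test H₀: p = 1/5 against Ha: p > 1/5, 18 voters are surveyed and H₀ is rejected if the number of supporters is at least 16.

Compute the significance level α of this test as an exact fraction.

α = P(reject H₀ | H₀ true) = P(Y ≥ 16 | p = 1/5), with Y ~ Binomial(18, 1/5).
P(Y ≥ 16) = Σ_{j=16}^{18} C(18,j)·(1/5)^j·(4/5)^{18-j} = 2521/3814697265625.

2521/3814697265625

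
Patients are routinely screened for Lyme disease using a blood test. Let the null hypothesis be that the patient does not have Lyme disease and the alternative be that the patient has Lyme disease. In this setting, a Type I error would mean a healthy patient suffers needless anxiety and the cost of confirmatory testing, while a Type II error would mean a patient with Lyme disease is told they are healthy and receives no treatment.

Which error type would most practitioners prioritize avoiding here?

Type II error

The Type II consequence (a patient with Lyme disease is told they are healthy and receives no treatment) is more severe than the Type I consequence (a healthy patient suffers needless anxiety and the cost of confirmatory testing).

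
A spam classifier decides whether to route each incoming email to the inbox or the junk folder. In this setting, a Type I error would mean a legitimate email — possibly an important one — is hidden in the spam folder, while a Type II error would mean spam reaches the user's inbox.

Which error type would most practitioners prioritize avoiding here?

Type I error

The Type I consequence (a legitimate email — possibly an important one — is hidden in the spam folder) is more severe than the Type II consequence (spam reaches the user's inbox).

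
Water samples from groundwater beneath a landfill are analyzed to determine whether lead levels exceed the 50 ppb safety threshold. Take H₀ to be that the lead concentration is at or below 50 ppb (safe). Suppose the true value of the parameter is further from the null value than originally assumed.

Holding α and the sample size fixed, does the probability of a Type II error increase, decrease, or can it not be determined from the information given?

A bigger departure from H₀ is easier for the test to detect, so it fails to reject less often.

It decreases.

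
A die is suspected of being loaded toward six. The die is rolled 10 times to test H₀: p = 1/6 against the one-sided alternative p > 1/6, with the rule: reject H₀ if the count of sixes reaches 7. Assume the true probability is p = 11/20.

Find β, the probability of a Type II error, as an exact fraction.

A Type II error is failing to reject when Ha holds: with p = 11/20, β = P(Y ≤ 6).
Summing C(10,j)·(11/20)^j·(9/20)^{10-j} for j = 0..6 gives 1878942860721/2560000000000.

1878942860721/2560000000000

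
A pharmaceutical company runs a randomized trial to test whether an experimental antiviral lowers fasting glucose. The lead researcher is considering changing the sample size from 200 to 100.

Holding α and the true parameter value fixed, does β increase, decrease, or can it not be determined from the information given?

It increases.

Reducing n widens both sampling distributions, so the test has less ability to distinguish Ha from H₀.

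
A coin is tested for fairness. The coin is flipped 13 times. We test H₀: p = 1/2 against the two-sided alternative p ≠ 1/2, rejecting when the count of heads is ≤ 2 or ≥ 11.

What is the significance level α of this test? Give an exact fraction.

23/1024

The significance level is the null-hypothesis probability of the rejection region {≤2} ∪ {≥11}.
Each tail has probability (1 + 13 + 78)/8192; doubling gives α = 184/8192 = 23/1024.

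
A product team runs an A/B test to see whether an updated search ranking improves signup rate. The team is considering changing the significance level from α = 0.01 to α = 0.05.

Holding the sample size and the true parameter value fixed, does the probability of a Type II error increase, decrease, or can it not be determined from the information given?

It decreases.

With a larger α the critical value moves toward the center, so more of the Ha sampling distribution lies in the rejection region.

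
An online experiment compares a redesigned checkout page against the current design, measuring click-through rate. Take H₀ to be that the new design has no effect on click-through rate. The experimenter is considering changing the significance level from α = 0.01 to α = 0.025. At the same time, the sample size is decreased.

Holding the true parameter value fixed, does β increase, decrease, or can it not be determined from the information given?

The first change alone would make β decrease; the second alone would make β increase. Which effect dominates depends on the magnitudes, which are not given.

Cannot be determined from the information given.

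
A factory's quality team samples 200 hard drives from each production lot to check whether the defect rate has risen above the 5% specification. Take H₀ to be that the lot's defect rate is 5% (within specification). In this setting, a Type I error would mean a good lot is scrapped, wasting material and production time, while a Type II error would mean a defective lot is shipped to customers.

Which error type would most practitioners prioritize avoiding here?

Type II error

The Type II consequence (a defective lot is shipped to customers) is more severe than the Type I consequence (a good lot is scrapped, wasting material and production time).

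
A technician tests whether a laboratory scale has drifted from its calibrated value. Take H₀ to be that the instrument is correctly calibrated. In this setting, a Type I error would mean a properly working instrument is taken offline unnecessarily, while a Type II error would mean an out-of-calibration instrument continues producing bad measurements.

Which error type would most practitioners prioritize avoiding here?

Type II error

The Type II consequence (an out-of-calibration instrument continues producing bad measurements) is more severe than the Type I consequence (a properly working instrument is taken offline unnecessarily).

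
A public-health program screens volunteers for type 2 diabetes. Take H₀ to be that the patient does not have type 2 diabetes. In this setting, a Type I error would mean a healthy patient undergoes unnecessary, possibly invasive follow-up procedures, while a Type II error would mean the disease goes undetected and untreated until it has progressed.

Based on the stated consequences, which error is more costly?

Type II error

The Type II consequence (the disease goes undetected and untreated until it has progressed) is more severe than the Type I consequence (a healthy patient undergoes unnecessary, possibly invasive follow-up procedures).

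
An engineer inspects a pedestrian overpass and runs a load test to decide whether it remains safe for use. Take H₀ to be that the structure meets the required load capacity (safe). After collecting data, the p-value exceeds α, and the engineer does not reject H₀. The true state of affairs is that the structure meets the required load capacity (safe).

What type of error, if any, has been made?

The test retained a true H₀ — the decision matches the true state.

No error — this is a correct decision.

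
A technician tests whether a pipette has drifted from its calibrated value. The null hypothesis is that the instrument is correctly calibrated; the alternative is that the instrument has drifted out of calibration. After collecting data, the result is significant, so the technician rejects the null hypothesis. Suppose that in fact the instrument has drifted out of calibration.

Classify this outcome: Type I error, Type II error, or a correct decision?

No error (correct decision).

The test rejected a false H₀ — the decision matches the true state.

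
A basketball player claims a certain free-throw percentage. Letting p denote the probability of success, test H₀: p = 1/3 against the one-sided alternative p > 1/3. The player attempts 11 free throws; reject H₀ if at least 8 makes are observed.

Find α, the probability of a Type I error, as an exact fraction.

Under H₀, Y ~ Binomial(11, 1/3), and α = P(Y ≥ 8).
Adding the binomial terms for j = 8 through 11 with p = 1/3 yields 521/59049.

521/59049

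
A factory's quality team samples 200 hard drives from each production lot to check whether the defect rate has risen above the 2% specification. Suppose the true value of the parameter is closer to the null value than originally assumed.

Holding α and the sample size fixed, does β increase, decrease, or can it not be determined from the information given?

It increases.

A smaller departure from H₀ means the test statistic under Ha is distributed closer to where it would be under H₀; rejection becomes less likely.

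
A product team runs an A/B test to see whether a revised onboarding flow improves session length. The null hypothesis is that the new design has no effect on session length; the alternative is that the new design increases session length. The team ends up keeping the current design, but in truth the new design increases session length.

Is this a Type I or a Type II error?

'Keeping the current design' corresponds to failing to reject H₀.
H₀ was not rejected but H₀ is false — a Type II error (false negative).

Type II error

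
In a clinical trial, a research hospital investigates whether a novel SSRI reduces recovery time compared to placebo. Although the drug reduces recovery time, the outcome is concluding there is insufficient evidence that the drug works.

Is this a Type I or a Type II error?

Type II error

The null hypothesis here is that the drug has no effect on recovery time.
'Concluding there is insufficient evidence that the drug works' corresponds to failing to reject H₀.
H₀ was not rejected but H₀ is false — a Type II error (false negative).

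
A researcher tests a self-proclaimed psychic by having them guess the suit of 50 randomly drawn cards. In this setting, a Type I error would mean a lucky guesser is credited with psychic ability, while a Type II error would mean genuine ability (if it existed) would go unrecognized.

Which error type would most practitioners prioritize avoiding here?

Type I error

The Type I consequence (a lucky guesser is credited with psychic ability) is more severe than the Type II consequence (genuine ability (if it existed) would go unrecognized).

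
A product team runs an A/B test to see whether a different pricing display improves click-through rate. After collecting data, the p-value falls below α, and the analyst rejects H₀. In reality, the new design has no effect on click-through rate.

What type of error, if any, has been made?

Type I error

The conventional null hypothesis here is that the new design has no effect on click-through rate.
H₀ was rejected, but H₀ is actually true.
Rejecting a true null hypothesis is a Type I error (false positive).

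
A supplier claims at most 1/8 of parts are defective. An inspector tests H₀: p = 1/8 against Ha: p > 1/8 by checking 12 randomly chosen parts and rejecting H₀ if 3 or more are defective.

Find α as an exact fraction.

α = P(reject H₀ | H₀ true) = P(K ≥ 3 | p = 1/8), K ~ Binomial(12, 1/8).
Via the complement, α = 1 − Σ_{j=0}^{2} C(12,j)(1/8)^j(7/8)^{12-j} = 12506902185/68719476736.

12506902185/68719476736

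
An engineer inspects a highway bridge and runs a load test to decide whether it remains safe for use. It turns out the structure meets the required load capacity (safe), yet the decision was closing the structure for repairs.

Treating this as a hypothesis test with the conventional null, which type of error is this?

Type I error

The null hypothesis here is that the structure meets the required load capacity (safe).
'Closing the structure for repairs' corresponds to rejecting H₀.
H₀ was rejected but H₀ is true — a Type I error (false positive).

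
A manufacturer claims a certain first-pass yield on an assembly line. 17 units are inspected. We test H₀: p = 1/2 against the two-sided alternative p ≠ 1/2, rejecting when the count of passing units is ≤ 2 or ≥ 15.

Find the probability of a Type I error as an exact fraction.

The significance level is the null-hypothesis probability of the rejection region {≤2} ∪ {≥15}.
By symmetry, α = 2·P(K ≤ 2) = 2·(1 + 17 + 136)/131072 = 308/131072 = 77/32768.

77/32768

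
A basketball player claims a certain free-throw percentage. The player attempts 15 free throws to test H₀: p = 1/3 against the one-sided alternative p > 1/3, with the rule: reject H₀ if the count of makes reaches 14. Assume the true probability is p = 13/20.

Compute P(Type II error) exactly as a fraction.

β = P(fail to reject H₀ | Ha true) = P(Y ≤ 13 | p = 13/20), Y ~ Binomial(15, 13/20).
Summing C(15,j)·(13/20)^j·(7/20)^{15-j} for j = 0..13 gives 16151694793243741949/16384000000000000000.

16151694793243741949/16384000000000000000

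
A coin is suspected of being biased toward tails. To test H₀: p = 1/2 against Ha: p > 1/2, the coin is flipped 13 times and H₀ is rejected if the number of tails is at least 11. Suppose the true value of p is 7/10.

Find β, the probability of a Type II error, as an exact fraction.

β = P(fail to reject H₀ | Ha true) = P(K ≤ 10 | p = 7/10), K ~ Binomial(13, 7/10).
Adding the binomial probabilities P(K=0)+…+P(K=10) at p = 7/10 gives 7788298257/9765625000.

7788298257/9765625000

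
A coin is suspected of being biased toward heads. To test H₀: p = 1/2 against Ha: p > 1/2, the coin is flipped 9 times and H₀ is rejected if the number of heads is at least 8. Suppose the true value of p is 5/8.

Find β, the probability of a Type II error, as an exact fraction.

A Type II error is failing to reject when Ha holds: with p = 5/8, β = P(X ≤ 7).
Equivalently, β = 1 − P(X ≥ 8) = 3803679/4194304.

3803679/4194304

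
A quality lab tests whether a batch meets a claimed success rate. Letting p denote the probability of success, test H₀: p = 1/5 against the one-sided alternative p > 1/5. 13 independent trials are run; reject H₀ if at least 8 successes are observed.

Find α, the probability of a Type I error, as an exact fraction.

1520533/1220703125

Under H₀, X ~ Binomial(13, 1/5), and α = P(X ≥ 8).
Summing C(13,j)(1/5)^j(4/5)^{13−j} for j = 8,…,13 gives 1520533/1220703125.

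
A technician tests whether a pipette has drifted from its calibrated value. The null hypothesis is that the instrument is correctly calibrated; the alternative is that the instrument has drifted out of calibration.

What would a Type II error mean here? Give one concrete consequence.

A Type II error is failing to reject H₀ when H₀ is false.
Here that means leaving the instrument in service when actually the instrument has drifted out of calibration.

A Type II error would mean concluding that the instrument is correctly calibrated (or at least failing to establish that the instrument has drifted out of calibration) when in fact the instrument has drifted out of calibration. Consequence: an out-of-calibration instrument continues producing bad measurements.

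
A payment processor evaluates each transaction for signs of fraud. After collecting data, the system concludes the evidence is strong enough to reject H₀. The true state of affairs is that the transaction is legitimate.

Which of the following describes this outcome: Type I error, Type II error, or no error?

The conventional null hypothesis here is that the transaction is legitimate.
H₀ was rejected, but H₀ is actually true.
Rejecting a true null hypothesis is a Type I error (false positive).

Type I error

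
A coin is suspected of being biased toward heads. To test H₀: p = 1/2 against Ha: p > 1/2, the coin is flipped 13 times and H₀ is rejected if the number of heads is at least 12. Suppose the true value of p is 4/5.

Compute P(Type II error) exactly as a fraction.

A Type II error is failing to reject when Ha holds: with p = 4/5, β = P(K ≤ 11).
Adding the binomial probabilities P(K=0)+…+P(K=11) at p = 4/5 gives 935490453/1220703125.

935490453/1220703125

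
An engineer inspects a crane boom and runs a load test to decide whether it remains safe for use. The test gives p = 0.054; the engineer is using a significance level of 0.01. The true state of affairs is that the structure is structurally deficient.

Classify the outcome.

Type II error

The conventional null hypothesis is that the structure meets the required load capacity (safe).
Since p = 0.054 ≥ α = 0.01, H₀ is not rejected.
H₀ is false (actually the structure is structurally deficient).
Failing to reject a false H₀ is a Type II error.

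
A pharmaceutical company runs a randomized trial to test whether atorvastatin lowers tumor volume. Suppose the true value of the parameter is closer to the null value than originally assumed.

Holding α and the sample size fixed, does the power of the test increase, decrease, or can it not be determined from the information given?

A smaller departure from H₀ means the test statistic under Ha is distributed closer to where it would be under H₀; rejection becomes less likely.
Since power = 1 − β and β increases, power decreases.

It decreases.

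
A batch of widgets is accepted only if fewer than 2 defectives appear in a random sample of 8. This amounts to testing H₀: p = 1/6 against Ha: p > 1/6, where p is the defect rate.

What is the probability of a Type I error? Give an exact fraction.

α = P(reject H₀ | H₀ true) = P(K ≥ 2 | p = 1/6), K ~ Binomial(8, 1/6).
Via the complement, α = 1 − Σ_{j=0}^{1} C(8,j)(1/6)^j(5/6)^{8-j} = 663991/1679616.

663991/1679616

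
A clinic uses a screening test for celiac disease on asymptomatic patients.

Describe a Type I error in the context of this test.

A Type I error would mean concluding that the patient has celiac disease when in fact the patient does not have celiac disease.

With the conventional null hypothesis that the patient does not have celiac disease:
A Type I error is rejecting H₀ when H₀ is true.
Here that means flagging the patient as positive and ordering follow-up testing when actually the patient does not have celiac disease.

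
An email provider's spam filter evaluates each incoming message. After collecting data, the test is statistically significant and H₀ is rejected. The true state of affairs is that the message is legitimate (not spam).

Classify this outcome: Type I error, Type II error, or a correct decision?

The conventional null hypothesis here is that the message is legitimate (not spam).
H₀ was rejected, but H₀ is actually true.
Rejecting a true null hypothesis is a Type I error (false positive).

Type I error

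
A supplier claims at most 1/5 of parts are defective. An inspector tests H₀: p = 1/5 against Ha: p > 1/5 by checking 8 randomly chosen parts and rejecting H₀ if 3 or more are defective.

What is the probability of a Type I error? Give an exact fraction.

79329/390625

The significance level is the probability, assuming p = 1/5, of seeing 3 or more defectives in 8 draws.
α = 1 − P(S ≤ 2) = 1 − 311296/390625 = 79329/390625.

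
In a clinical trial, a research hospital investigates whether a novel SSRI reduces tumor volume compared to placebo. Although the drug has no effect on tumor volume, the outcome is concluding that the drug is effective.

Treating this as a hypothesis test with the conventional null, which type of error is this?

The null hypothesis here is that the drug has no effect on tumor volume.
'Concluding that the drug is effective' corresponds to rejecting H₀.
H₀ was rejected but H₀ is true — a Type I error (false positive).

Type I error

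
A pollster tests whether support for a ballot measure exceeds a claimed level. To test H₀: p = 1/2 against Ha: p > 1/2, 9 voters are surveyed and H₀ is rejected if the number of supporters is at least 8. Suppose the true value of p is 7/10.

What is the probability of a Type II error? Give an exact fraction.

401998383/500000000

A Type II error is failing to reject when Ha holds: with p = 7/10, β = P(X ≤ 7).
Adding the binomial probabilities P(X=0)+…+P(X=7) at p = 7/10 gives 401998383/500000000.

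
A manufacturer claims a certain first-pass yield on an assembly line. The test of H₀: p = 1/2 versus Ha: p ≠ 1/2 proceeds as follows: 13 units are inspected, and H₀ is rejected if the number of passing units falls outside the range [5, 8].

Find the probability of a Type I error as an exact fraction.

α = P(Y ≤ 4 or Y ≥ 9 | p = 1/2), Y ~ Binomial(13, 1/2).
By symmetry, α = 2·P(Y ≤ 4) = 2·(1 + 13 + 78 + 286 + 715)/8192 = 2186/8192 = 1093/4096.

1093/4096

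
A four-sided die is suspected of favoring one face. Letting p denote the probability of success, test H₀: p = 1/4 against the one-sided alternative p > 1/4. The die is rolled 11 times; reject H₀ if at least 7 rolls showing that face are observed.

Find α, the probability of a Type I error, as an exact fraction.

α = P(reject H₀ | H₀ true) = P(Y ≥ 7 | p = 1/4), with Y ~ Binomial(11, 1/4).
P(Y ≥ 7) = Σ_{j=7}^{11} C(11,j)·(1/4)^j·(3/4)^{11-j} = 15857/2097152.

15857/2097152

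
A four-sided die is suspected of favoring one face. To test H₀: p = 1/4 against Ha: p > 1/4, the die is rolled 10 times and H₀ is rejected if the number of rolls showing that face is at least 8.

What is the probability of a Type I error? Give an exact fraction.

The Type I error probability is α = P(S ≥ 8) computed under H₀, where S ~ Binomial(10, 1/4).
P(S ≥ 8) = Σ_{j=8}^{10} C(10,j)·(1/4)^j·(3/4)^{10-j} = 109/262144.

109/262144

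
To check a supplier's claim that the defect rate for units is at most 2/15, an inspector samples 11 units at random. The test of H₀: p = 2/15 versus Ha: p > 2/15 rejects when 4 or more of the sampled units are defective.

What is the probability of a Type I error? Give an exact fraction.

Under H₀, Y ~ Binomial(11, 2/15); the Type I error rate is P(Y ≥ 4).
Computing the lower-tail complement: 1 − 548986775233/576650390625 = 27663615392/576650390625.

27663615392/576650390625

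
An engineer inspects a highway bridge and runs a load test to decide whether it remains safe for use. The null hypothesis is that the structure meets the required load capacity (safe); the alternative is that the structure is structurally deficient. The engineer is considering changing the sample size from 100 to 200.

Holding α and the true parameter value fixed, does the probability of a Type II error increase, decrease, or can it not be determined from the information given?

Increasing n separates the H₀ and Ha sampling distributions, so under Ha fewer outcomes land in the acceptance region.

It decreases.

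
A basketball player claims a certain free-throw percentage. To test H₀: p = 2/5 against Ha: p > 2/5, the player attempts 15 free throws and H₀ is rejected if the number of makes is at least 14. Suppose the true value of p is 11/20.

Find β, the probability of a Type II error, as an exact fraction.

16356278262148423407/16384000000000000000

A Type II error is failing to reject when Ha holds: with p = 11/20, β = P(S ≤ 13).
Equivalently, β = 1 − P(S ≥ 14) = 16356278262148423407/16384000000000000000.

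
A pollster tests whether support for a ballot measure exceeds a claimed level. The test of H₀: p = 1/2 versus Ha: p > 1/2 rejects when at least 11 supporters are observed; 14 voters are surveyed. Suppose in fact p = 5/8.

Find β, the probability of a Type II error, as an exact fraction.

1830419739927/2199023255552

β = P(fail to reject H₀ | Ha true) = P(K ≤ 10 | p = 5/8), K ~ Binomial(14, 5/8).
Adding the binomial probabilities P(K=0)+…+P(K=10) at p = 5/8 gives 1830419739927/2199023255552.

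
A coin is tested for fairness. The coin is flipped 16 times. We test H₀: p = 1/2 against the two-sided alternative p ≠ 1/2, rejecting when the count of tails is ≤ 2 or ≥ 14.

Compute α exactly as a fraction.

137/32768

Under H₀, S ~ Binomial(16, 1/2); α is the probability of landing in either tail, P(S ≤ 2) + P(S ≥ 14).
The two tails are symmetric, so α = 2·(1 + 16 + 120)/2^16 = 274/65536 = 137/32768.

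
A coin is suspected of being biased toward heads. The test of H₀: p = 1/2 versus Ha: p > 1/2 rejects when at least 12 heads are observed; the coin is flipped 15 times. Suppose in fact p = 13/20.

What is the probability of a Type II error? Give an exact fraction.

6777270377107586237/8192000000000000000

A Type II error is failing to reject when Ha holds: with p = 13/20, β = P(S ≤ 11).
Summing C(15,j)·(13/20)^j·(7/20)^{15-j} for j = 0..11 gives 6777270377107586237/8192000000000000000.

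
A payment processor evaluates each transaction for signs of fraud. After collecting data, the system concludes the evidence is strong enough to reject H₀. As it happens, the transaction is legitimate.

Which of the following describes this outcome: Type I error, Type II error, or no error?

The conventional null hypothesis here is that the transaction is legitimate.
H₀ was rejected, but H₀ is actually true.
Rejecting a true null hypothesis is a Type I error (false positive).

Type I error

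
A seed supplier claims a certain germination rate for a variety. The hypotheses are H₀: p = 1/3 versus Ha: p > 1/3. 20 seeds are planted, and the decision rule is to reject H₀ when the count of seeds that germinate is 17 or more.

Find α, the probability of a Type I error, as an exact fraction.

α = P(reject H₀ | H₀ true) = P(K ≥ 17 | p = 1/3), with K ~ Binomial(20, 1/3).
Summing C(20,j)(1/3)^j(2/3)^{20−j} for j = 17,…,20 gives 3307/1162261467.

3307/1162261467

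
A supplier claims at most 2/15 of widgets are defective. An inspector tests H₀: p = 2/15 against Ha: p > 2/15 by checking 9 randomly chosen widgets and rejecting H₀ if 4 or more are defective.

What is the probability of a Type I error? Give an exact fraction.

α = P(reject H₀ | H₀ true) = P(Y ≥ 4 | p = 2/15), Y ~ Binomial(9, 2/15).
Computing the lower-tail complement: 1 − 37567054447/38443359375 = 876304928/38443359375.

876304928/38443359375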